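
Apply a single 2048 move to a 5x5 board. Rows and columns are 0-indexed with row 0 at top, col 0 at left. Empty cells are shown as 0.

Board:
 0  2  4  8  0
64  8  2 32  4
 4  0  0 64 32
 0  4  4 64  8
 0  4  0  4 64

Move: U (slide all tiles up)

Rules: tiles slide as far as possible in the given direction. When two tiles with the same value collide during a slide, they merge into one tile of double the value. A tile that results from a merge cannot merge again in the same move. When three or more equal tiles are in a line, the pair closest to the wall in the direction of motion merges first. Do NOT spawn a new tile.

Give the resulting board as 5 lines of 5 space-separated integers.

Slide up:
col 0: [0, 64, 4, 0, 0] -> [64, 4, 0, 0, 0]
col 1: [2, 8, 0, 4, 4] -> [2, 8, 8, 0, 0]
col 2: [4, 2, 0, 4, 0] -> [4, 2, 4, 0, 0]
col 3: [8, 32, 64, 64, 4] -> [8, 32, 128, 4, 0]
col 4: [0, 4, 32, 8, 64] -> [4, 32, 8, 64, 0]

Answer:  64   2   4   8   4
  4   8   2  32  32
  0   8   4 128   8
  0   0   0   4  64
  0   0   0   0   0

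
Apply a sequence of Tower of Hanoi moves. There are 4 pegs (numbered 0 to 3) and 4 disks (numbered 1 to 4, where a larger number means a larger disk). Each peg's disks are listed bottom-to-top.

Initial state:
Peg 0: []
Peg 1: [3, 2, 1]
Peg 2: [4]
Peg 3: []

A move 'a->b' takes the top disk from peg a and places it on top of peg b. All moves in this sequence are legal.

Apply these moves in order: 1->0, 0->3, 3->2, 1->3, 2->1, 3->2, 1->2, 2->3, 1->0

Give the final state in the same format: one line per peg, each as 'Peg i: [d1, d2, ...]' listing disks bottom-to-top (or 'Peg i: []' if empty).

Answer: Peg 0: [3]
Peg 1: []
Peg 2: [4, 2]
Peg 3: [1]

Derivation:
After move 1 (1->0):
Peg 0: [1]
Peg 1: [3, 2]
Peg 2: [4]
Peg 3: []

After move 2 (0->3):
Peg 0: []
Peg 1: [3, 2]
Peg 2: [4]
Peg 3: [1]

After move 3 (3->2):
Peg 0: []
Peg 1: [3, 2]
Peg 2: [4, 1]
Peg 3: []

After move 4 (1->3):
Peg 0: []
Peg 1: [3]
Peg 2: [4, 1]
Peg 3: [2]

After move 5 (2->1):
Peg 0: []
Peg 1: [3, 1]
Peg 2: [4]
Peg 3: [2]

After move 6 (3->2):
Peg 0: []
Peg 1: [3, 1]
Peg 2: [4, 2]
Peg 3: []

After move 7 (1->2):
Peg 0: []
Peg 1: [3]
Peg 2: [4, 2, 1]
Peg 3: []

After move 8 (2->3):
Peg 0: []
Peg 1: [3]
Peg 2: [4, 2]
Peg 3: [1]

After move 9 (1->0):
Peg 0: [3]
Peg 1: []
Peg 2: [4, 2]
Peg 3: [1]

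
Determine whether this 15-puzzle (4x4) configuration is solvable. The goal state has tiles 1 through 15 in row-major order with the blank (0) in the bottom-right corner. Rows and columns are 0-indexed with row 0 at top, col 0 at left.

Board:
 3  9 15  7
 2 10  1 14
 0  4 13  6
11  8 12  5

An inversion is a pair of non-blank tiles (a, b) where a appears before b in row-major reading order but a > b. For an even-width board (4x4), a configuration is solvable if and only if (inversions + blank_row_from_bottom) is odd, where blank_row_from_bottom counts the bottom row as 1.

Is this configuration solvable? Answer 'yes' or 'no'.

Inversions: 49
Blank is in row 2 (0-indexed from top), which is row 2 counting from the bottom (bottom = 1).
49 + 2 = 51, which is odd, so the puzzle is solvable.

Answer: yes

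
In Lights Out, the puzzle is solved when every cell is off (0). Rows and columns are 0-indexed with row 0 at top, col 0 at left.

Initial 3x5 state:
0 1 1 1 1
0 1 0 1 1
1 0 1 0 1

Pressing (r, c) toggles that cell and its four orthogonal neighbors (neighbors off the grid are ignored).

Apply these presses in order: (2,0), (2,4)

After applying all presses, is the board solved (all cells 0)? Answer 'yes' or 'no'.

After press 1 at (2,0):
0 1 1 1 1
1 1 0 1 1
0 1 1 0 1

After press 2 at (2,4):
0 1 1 1 1
1 1 0 1 0
0 1 1 1 0

Lights still on: 10

Answer: no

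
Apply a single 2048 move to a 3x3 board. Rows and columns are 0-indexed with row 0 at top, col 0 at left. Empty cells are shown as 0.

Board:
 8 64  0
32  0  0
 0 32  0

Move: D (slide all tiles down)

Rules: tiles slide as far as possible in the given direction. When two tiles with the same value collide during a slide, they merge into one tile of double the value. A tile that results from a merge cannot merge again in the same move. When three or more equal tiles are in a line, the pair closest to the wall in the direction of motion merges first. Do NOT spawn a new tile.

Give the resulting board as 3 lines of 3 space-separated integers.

Answer:  0  0  0
 8 64  0
32 32  0

Derivation:
Slide down:
col 0: [8, 32, 0] -> [0, 8, 32]
col 1: [64, 0, 32] -> [0, 64, 32]
col 2: [0, 0, 0] -> [0, 0, 0]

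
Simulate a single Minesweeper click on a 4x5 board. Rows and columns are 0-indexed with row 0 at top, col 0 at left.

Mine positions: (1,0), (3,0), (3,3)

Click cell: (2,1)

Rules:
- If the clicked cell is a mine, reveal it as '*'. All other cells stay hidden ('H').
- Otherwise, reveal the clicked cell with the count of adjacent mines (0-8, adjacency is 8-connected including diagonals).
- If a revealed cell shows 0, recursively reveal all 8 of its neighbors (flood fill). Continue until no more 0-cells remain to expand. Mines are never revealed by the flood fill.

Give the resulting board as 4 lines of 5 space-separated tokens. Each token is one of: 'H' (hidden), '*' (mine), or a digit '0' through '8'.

H H H H H
H H H H H
H 2 H H H
H H H H H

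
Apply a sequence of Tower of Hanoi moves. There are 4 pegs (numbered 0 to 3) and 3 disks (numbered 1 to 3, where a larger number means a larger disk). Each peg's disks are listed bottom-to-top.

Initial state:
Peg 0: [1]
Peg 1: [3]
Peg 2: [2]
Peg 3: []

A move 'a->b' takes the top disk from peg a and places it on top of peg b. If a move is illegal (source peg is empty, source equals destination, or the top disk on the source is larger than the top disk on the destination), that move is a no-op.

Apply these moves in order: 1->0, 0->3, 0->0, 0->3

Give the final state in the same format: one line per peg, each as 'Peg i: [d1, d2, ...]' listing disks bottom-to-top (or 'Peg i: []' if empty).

After move 1 (1->0):
Peg 0: [1]
Peg 1: [3]
Peg 2: [2]
Peg 3: []

After move 2 (0->3):
Peg 0: []
Peg 1: [3]
Peg 2: [2]
Peg 3: [1]

After move 3 (0->0):
Peg 0: []
Peg 1: [3]
Peg 2: [2]
Peg 3: [1]

After move 4 (0->3):
Peg 0: []
Peg 1: [3]
Peg 2: [2]
Peg 3: [1]

Answer: Peg 0: []
Peg 1: [3]
Peg 2: [2]
Peg 3: [1]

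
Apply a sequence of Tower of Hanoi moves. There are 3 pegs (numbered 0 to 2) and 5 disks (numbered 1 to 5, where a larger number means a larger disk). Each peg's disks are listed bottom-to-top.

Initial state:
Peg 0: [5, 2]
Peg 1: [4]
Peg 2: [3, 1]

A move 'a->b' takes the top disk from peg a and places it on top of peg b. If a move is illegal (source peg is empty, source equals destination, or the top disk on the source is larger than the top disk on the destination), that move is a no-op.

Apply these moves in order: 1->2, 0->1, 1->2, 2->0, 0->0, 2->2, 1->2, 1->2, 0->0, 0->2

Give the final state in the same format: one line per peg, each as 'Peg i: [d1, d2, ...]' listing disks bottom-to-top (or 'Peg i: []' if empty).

Answer: Peg 0: [5]
Peg 1: [4]
Peg 2: [3, 2, 1]

Derivation:
After move 1 (1->2):
Peg 0: [5, 2]
Peg 1: [4]
Peg 2: [3, 1]

After move 2 (0->1):
Peg 0: [5]
Peg 1: [4, 2]
Peg 2: [3, 1]

After move 3 (1->2):
Peg 0: [5]
Peg 1: [4, 2]
Peg 2: [3, 1]

After move 4 (2->0):
Peg 0: [5, 1]
Peg 1: [4, 2]
Peg 2: [3]

After move 5 (0->0):
Peg 0: [5, 1]
Peg 1: [4, 2]
Peg 2: [3]

After move 6 (2->2):
Peg 0: [5, 1]
Peg 1: [4, 2]
Peg 2: [3]

After move 7 (1->2):
Peg 0: [5, 1]
Peg 1: [4]
Peg 2: [3, 2]

After move 8 (1->2):
Peg 0: [5, 1]
Peg 1: [4]
Peg 2: [3, 2]

After move 9 (0->0):
Peg 0: [5, 1]
Peg 1: [4]
Peg 2: [3, 2]

After move 10 (0->2):
Peg 0: [5]
Peg 1: [4]
Peg 2: [3, 2, 1]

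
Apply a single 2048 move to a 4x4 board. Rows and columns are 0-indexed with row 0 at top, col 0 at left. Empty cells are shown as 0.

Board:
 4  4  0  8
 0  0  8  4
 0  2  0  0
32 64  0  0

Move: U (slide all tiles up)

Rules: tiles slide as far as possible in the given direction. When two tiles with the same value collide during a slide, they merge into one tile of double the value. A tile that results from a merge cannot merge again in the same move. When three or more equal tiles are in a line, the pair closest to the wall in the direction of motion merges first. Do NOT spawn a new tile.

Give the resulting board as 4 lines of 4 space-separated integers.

Slide up:
col 0: [4, 0, 0, 32] -> [4, 32, 0, 0]
col 1: [4, 0, 2, 64] -> [4, 2, 64, 0]
col 2: [0, 8, 0, 0] -> [8, 0, 0, 0]
col 3: [8, 4, 0, 0] -> [8, 4, 0, 0]

Answer:  4  4  8  8
32  2  0  4
 0 64  0  0
 0  0  0  0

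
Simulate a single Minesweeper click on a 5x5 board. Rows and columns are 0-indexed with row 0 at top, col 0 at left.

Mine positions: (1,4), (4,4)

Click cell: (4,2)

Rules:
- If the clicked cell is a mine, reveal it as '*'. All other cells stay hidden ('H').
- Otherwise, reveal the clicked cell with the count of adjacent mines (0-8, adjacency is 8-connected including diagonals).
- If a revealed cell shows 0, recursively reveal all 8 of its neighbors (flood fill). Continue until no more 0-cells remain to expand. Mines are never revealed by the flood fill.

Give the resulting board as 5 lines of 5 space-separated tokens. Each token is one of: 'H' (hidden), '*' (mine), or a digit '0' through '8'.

0 0 0 1 H
0 0 0 1 H
0 0 0 1 H
0 0 0 1 H
0 0 0 1 H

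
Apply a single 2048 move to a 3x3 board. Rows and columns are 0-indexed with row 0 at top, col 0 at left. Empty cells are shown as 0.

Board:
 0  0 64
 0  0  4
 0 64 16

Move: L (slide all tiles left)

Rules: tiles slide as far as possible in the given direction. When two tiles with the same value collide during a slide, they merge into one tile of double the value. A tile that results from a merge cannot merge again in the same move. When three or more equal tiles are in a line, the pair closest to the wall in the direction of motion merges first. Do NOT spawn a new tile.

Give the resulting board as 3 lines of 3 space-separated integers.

Slide left:
row 0: [0, 0, 64] -> [64, 0, 0]
row 1: [0, 0, 4] -> [4, 0, 0]
row 2: [0, 64, 16] -> [64, 16, 0]

Answer: 64  0  0
 4  0  0
64 16  0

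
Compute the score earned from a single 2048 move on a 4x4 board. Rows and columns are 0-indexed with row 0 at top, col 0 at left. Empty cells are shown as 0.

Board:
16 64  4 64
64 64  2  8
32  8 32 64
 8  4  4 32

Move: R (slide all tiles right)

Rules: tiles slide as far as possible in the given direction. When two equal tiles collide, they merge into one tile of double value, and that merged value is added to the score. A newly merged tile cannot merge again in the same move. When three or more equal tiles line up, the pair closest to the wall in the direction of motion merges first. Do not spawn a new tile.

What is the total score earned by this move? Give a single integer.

Slide right:
row 0: [16, 64, 4, 64] -> [16, 64, 4, 64]  score +0 (running 0)
row 1: [64, 64, 2, 8] -> [0, 128, 2, 8]  score +128 (running 128)
row 2: [32, 8, 32, 64] -> [32, 8, 32, 64]  score +0 (running 128)
row 3: [8, 4, 4, 32] -> [0, 8, 8, 32]  score +8 (running 136)
Board after move:
 16  64   4  64
  0 128   2   8
 32   8  32  64
  0   8   8  32

Answer: 136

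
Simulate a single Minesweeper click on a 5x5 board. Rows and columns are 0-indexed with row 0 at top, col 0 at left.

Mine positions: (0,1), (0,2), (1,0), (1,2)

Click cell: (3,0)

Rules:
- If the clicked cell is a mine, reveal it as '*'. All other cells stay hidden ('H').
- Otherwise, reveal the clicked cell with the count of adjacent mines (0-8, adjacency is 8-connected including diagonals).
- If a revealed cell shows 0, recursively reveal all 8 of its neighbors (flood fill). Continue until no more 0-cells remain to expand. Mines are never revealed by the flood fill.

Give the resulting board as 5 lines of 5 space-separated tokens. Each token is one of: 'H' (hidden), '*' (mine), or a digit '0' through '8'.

H H H 2 0
H H H 2 0
1 2 1 1 0
0 0 0 0 0
0 0 0 0 0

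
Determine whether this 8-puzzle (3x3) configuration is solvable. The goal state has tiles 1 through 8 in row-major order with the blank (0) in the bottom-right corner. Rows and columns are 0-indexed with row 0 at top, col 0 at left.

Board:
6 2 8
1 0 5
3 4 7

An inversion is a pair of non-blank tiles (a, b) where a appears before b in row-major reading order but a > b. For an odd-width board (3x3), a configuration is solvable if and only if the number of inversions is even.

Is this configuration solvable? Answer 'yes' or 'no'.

Answer: no

Derivation:
Inversions (pairs i<j in row-major order where tile[i] > tile[j] > 0): 13
13 is odd, so the puzzle is not solvable.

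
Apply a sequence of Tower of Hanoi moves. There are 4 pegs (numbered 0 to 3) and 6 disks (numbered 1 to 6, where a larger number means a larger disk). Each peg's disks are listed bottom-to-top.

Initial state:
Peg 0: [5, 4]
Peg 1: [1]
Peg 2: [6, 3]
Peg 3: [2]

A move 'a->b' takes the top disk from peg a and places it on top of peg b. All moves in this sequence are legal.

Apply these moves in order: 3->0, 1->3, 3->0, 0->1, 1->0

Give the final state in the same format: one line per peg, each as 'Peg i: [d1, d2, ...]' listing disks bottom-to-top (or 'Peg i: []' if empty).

Answer: Peg 0: [5, 4, 2, 1]
Peg 1: []
Peg 2: [6, 3]
Peg 3: []

Derivation:
After move 1 (3->0):
Peg 0: [5, 4, 2]
Peg 1: [1]
Peg 2: [6, 3]
Peg 3: []

After move 2 (1->3):
Peg 0: [5, 4, 2]
Peg 1: []
Peg 2: [6, 3]
Peg 3: [1]

After move 3 (3->0):
Peg 0: [5, 4, 2, 1]
Peg 1: []
Peg 2: [6, 3]
Peg 3: []

After move 4 (0->1):
Peg 0: [5, 4, 2]
Peg 1: [1]
Peg 2: [6, 3]
Peg 3: []

After move 5 (1->0):
Peg 0: [5, 4, 2, 1]
Peg 1: []
Peg 2: [6, 3]
Peg 3: []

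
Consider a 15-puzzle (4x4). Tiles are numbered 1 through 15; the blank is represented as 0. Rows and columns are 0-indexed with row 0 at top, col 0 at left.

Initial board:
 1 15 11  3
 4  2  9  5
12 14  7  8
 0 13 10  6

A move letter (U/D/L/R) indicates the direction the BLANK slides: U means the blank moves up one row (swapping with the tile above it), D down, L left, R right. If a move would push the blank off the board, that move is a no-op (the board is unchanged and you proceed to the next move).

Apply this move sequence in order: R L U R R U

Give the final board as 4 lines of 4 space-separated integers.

After move 1 (R):
 1 15 11  3
 4  2  9  5
12 14  7  8
13  0 10  6

After move 2 (L):
 1 15 11  3
 4  2  9  5
12 14  7  8
 0 13 10  6

After move 3 (U):
 1 15 11  3
 4  2  9  5
 0 14  7  8
12 13 10  6

After move 4 (R):
 1 15 11  3
 4  2  9  5
14  0  7  8
12 13 10  6

After move 5 (R):
 1 15 11  3
 4  2  9  5
14  7  0  8
12 13 10  6

After move 6 (U):
 1 15 11  3
 4  2  0  5
14  7  9  8
12 13 10  6

Answer:  1 15 11  3
 4  2  0  5
14  7  9  8
12 13 10  6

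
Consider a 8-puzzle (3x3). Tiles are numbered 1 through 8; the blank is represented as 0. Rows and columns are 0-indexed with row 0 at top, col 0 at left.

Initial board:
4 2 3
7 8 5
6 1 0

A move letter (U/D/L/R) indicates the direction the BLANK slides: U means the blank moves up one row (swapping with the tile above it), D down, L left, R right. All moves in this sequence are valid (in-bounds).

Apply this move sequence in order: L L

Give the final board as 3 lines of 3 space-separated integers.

Answer: 4 2 3
7 8 5
0 6 1

Derivation:
After move 1 (L):
4 2 3
7 8 5
6 0 1

After move 2 (L):
4 2 3
7 8 5
0 6 1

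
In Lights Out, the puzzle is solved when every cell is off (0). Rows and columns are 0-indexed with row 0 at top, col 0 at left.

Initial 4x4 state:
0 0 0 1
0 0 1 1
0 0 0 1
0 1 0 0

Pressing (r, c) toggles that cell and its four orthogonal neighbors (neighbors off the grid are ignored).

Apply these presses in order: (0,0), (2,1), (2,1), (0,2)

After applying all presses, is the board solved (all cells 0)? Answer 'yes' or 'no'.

Answer: no

Derivation:
After press 1 at (0,0):
1 1 0 1
1 0 1 1
0 0 0 1
0 1 0 0

After press 2 at (2,1):
1 1 0 1
1 1 1 1
1 1 1 1
0 0 0 0

After press 3 at (2,1):
1 1 0 1
1 0 1 1
0 0 0 1
0 1 0 0

After press 4 at (0,2):
1 0 1 0
1 0 0 1
0 0 0 1
0 1 0 0

Lights still on: 6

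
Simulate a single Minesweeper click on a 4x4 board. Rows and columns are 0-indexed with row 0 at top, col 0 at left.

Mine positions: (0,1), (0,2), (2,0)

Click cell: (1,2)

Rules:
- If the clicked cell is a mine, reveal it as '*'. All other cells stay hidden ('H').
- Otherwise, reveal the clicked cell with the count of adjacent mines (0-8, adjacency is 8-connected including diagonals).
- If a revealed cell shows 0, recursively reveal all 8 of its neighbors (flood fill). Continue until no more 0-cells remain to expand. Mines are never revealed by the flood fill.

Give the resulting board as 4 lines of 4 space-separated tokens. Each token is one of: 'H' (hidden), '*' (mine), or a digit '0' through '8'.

H H H H
H H 2 H
H H H H
H H H H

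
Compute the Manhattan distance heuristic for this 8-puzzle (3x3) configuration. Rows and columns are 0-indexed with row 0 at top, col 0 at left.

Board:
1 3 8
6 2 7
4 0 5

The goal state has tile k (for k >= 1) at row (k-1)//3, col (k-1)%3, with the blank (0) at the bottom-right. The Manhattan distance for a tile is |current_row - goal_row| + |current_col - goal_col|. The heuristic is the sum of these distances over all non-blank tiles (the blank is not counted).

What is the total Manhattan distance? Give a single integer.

Answer: 13

Derivation:
Tile 1: (0,0)->(0,0) = 0
Tile 3: (0,1)->(0,2) = 1
Tile 8: (0,2)->(2,1) = 3
Tile 6: (1,0)->(1,2) = 2
Tile 2: (1,1)->(0,1) = 1
Tile 7: (1,2)->(2,0) = 3
Tile 4: (2,0)->(1,0) = 1
Tile 5: (2,2)->(1,1) = 2
Sum: 0 + 1 + 3 + 2 + 1 + 3 + 1 + 2 = 13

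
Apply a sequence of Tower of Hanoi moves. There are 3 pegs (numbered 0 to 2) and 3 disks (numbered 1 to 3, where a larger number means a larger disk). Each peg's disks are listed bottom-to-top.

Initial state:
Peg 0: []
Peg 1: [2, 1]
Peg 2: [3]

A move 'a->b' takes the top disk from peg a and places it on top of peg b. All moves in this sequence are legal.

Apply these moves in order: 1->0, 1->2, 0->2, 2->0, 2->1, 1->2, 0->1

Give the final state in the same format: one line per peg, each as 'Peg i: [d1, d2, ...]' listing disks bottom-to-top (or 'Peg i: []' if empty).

Answer: Peg 0: []
Peg 1: [1]
Peg 2: [3, 2]

Derivation:
After move 1 (1->0):
Peg 0: [1]
Peg 1: [2]
Peg 2: [3]

After move 2 (1->2):
Peg 0: [1]
Peg 1: []
Peg 2: [3, 2]

After move 3 (0->2):
Peg 0: []
Peg 1: []
Peg 2: [3, 2, 1]

After move 4 (2->0):
Peg 0: [1]
Peg 1: []
Peg 2: [3, 2]

After move 5 (2->1):
Peg 0: [1]
Peg 1: [2]
Peg 2: [3]

After move 6 (1->2):
Peg 0: [1]
Peg 1: []
Peg 2: [3, 2]

After move 7 (0->1):
Peg 0: []
Peg 1: [1]
Peg 2: [3, 2]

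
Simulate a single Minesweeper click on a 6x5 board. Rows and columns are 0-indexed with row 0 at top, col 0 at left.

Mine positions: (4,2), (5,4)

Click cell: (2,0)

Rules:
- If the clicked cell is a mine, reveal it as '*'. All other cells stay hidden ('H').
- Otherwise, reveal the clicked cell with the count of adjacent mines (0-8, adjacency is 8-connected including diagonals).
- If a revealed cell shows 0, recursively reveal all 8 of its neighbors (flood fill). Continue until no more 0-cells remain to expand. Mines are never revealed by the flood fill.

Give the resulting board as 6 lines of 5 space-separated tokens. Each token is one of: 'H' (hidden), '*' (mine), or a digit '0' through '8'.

0 0 0 0 0
0 0 0 0 0
0 0 0 0 0
0 1 1 1 0
0 1 H 2 1
0 1 H H H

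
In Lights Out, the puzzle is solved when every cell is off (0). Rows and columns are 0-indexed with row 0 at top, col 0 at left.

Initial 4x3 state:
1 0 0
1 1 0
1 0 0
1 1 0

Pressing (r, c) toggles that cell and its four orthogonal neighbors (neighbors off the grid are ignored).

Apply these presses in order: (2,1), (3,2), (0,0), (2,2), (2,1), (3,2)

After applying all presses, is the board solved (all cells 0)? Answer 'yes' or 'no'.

After press 1 at (2,1):
1 0 0
1 0 0
0 1 1
1 0 0

After press 2 at (3,2):
1 0 0
1 0 0
0 1 0
1 1 1

After press 3 at (0,0):
0 1 0
0 0 0
0 1 0
1 1 1

After press 4 at (2,2):
0 1 0
0 0 1
0 0 1
1 1 0

After press 5 at (2,1):
0 1 0
0 1 1
1 1 0
1 0 0

After press 6 at (3,2):
0 1 0
0 1 1
1 1 1
1 1 1

Lights still on: 9

Answer: no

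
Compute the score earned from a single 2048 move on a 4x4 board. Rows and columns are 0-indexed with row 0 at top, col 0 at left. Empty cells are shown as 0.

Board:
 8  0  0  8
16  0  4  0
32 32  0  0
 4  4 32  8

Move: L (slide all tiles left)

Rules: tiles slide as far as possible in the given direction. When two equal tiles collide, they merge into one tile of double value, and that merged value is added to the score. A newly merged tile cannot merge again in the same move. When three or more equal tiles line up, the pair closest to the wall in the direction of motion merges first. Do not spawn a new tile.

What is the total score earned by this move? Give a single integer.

Slide left:
row 0: [8, 0, 0, 8] -> [16, 0, 0, 0]  score +16 (running 16)
row 1: [16, 0, 4, 0] -> [16, 4, 0, 0]  score +0 (running 16)
row 2: [32, 32, 0, 0] -> [64, 0, 0, 0]  score +64 (running 80)
row 3: [4, 4, 32, 8] -> [8, 32, 8, 0]  score +8 (running 88)
Board after move:
16  0  0  0
16  4  0  0
64  0  0  0
 8 32  8  0

Answer: 88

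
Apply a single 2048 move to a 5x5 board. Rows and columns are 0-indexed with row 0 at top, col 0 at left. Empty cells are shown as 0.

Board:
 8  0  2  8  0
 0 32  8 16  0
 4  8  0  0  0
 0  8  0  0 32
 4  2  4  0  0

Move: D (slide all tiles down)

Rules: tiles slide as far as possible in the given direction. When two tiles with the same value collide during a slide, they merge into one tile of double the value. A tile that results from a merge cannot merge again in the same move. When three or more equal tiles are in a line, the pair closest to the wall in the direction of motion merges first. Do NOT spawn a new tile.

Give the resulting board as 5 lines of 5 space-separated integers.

Slide down:
col 0: [8, 0, 4, 0, 4] -> [0, 0, 0, 8, 8]
col 1: [0, 32, 8, 8, 2] -> [0, 0, 32, 16, 2]
col 2: [2, 8, 0, 0, 4] -> [0, 0, 2, 8, 4]
col 3: [8, 16, 0, 0, 0] -> [0, 0, 0, 8, 16]
col 4: [0, 0, 0, 32, 0] -> [0, 0, 0, 0, 32]

Answer:  0  0  0  0  0
 0  0  0  0  0
 0 32  2  0  0
 8 16  8  8  0
 8  2  4 16 32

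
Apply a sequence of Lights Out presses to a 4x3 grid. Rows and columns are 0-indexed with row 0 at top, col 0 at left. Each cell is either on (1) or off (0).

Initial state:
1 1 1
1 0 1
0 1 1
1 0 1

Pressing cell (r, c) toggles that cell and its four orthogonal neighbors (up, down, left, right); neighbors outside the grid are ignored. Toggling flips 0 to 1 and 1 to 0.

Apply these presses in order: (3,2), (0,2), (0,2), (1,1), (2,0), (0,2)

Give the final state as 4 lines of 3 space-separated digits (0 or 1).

After press 1 at (3,2):
1 1 1
1 0 1
0 1 0
1 1 0

After press 2 at (0,2):
1 0 0
1 0 0
0 1 0
1 1 0

After press 3 at (0,2):
1 1 1
1 0 1
0 1 0
1 1 0

After press 4 at (1,1):
1 0 1
0 1 0
0 0 0
1 1 0

After press 5 at (2,0):
1 0 1
1 1 0
1 1 0
0 1 0

After press 6 at (0,2):
1 1 0
1 1 1
1 1 0
0 1 0

Answer: 1 1 0
1 1 1
1 1 0
0 1 0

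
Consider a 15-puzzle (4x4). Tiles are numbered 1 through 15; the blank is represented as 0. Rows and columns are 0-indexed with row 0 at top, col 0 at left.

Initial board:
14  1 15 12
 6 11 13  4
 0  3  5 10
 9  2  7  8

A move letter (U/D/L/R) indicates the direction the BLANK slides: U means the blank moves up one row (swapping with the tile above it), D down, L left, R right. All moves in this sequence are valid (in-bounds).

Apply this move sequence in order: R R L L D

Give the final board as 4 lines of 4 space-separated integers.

After move 1 (R):
14  1 15 12
 6 11 13  4
 3  0  5 10
 9  2  7  8

After move 2 (R):
14  1 15 12
 6 11 13  4
 3  5  0 10
 9  2  7  8

After move 3 (L):
14  1 15 12
 6 11 13  4
 3  0  5 10
 9  2  7  8

After move 4 (L):
14  1 15 12
 6 11 13  4
 0  3  5 10
 9  2  7  8

After move 5 (D):
14  1 15 12
 6 11 13  4
 9  3  5 10
 0  2  7  8

Answer: 14  1 15 12
 6 11 13  4
 9  3  5 10
 0  2  7  8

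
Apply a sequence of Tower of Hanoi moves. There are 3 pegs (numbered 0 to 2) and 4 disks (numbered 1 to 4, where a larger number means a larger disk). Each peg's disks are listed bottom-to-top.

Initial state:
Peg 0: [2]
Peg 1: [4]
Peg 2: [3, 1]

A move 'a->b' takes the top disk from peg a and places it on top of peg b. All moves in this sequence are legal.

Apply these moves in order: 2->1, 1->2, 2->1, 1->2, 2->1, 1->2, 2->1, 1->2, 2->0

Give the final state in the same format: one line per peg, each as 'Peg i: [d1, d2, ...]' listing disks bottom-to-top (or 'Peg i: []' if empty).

Answer: Peg 0: [2, 1]
Peg 1: [4]
Peg 2: [3]

Derivation:
After move 1 (2->1):
Peg 0: [2]
Peg 1: [4, 1]
Peg 2: [3]

After move 2 (1->2):
Peg 0: [2]
Peg 1: [4]
Peg 2: [3, 1]

After move 3 (2->1):
Peg 0: [2]
Peg 1: [4, 1]
Peg 2: [3]

After move 4 (1->2):
Peg 0: [2]
Peg 1: [4]
Peg 2: [3, 1]

After move 5 (2->1):
Peg 0: [2]
Peg 1: [4, 1]
Peg 2: [3]

After move 6 (1->2):
Peg 0: [2]
Peg 1: [4]
Peg 2: [3, 1]

After move 7 (2->1):
Peg 0: [2]
Peg 1: [4, 1]
Peg 2: [3]

After move 8 (1->2):
Peg 0: [2]
Peg 1: [4]
Peg 2: [3, 1]

After move 9 (2->0):
Peg 0: [2, 1]
Peg 1: [4]
Peg 2: [3]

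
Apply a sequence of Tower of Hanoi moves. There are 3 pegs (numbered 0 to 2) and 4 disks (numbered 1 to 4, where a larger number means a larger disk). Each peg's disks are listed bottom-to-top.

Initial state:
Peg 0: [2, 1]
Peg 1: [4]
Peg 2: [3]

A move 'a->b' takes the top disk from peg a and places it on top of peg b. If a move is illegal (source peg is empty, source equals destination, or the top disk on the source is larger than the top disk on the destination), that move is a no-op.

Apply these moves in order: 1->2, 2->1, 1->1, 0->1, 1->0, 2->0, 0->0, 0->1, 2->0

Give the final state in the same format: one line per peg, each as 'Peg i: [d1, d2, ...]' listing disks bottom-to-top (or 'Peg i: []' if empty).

After move 1 (1->2):
Peg 0: [2, 1]
Peg 1: [4]
Peg 2: [3]

After move 2 (2->1):
Peg 0: [2, 1]
Peg 1: [4, 3]
Peg 2: []

After move 3 (1->1):
Peg 0: [2, 1]
Peg 1: [4, 3]
Peg 2: []

After move 4 (0->1):
Peg 0: [2]
Peg 1: [4, 3, 1]
Peg 2: []

After move 5 (1->0):
Peg 0: [2, 1]
Peg 1: [4, 3]
Peg 2: []

After move 6 (2->0):
Peg 0: [2, 1]
Peg 1: [4, 3]
Peg 2: []

After move 7 (0->0):
Peg 0: [2, 1]
Peg 1: [4, 3]
Peg 2: []

After move 8 (0->1):
Peg 0: [2]
Peg 1: [4, 3, 1]
Peg 2: []

After move 9 (2->0):
Peg 0: [2]
Peg 1: [4, 3, 1]
Peg 2: []

Answer: Peg 0: [2]
Peg 1: [4, 3, 1]
Peg 2: []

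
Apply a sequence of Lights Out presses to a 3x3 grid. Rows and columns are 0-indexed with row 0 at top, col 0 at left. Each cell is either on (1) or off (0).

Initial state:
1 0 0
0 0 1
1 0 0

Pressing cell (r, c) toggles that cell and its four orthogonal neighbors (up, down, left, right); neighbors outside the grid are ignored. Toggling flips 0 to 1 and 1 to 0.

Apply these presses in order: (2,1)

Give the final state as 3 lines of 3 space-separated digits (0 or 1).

Answer: 1 0 0
0 1 1
0 1 1

Derivation:
After press 1 at (2,1):
1 0 0
0 1 1
0 1 1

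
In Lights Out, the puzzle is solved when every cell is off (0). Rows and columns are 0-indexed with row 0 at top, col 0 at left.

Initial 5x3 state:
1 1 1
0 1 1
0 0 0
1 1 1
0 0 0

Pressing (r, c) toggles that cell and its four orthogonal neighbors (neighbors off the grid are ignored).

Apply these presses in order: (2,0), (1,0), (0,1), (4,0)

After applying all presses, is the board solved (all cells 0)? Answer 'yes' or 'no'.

After press 1 at (2,0):
1 1 1
1 1 1
1 1 0
0 1 1
0 0 0

After press 2 at (1,0):
0 1 1
0 0 1
0 1 0
0 1 1
0 0 0

After press 3 at (0,1):
1 0 0
0 1 1
0 1 0
0 1 1
0 0 0

After press 4 at (4,0):
1 0 0
0 1 1
0 1 0
1 1 1
1 1 0

Lights still on: 9

Answer: no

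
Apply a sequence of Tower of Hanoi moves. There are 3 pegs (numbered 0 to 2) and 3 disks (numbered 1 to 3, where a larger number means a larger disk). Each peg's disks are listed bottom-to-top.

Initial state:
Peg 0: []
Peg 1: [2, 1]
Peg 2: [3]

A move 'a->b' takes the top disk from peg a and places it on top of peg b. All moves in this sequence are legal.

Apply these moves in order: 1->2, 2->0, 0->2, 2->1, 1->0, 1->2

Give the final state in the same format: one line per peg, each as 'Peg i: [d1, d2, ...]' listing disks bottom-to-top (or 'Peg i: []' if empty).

Answer: Peg 0: [1]
Peg 1: []
Peg 2: [3, 2]

Derivation:
After move 1 (1->2):
Peg 0: []
Peg 1: [2]
Peg 2: [3, 1]

After move 2 (2->0):
Peg 0: [1]
Peg 1: [2]
Peg 2: [3]

After move 3 (0->2):
Peg 0: []
Peg 1: [2]
Peg 2: [3, 1]

After move 4 (2->1):
Peg 0: []
Peg 1: [2, 1]
Peg 2: [3]

After move 5 (1->0):
Peg 0: [1]
Peg 1: [2]
Peg 2: [3]

After move 6 (1->2):
Peg 0: [1]
Peg 1: []
Peg 2: [3, 2]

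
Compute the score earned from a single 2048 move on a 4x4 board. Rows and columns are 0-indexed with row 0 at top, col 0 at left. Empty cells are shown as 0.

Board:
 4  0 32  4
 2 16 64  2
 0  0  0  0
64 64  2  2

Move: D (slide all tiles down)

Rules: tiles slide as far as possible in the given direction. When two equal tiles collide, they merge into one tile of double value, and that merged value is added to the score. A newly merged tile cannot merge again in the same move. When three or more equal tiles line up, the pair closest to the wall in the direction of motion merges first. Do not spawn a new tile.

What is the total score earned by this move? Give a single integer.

Slide down:
col 0: [4, 2, 0, 64] -> [0, 4, 2, 64]  score +0 (running 0)
col 1: [0, 16, 0, 64] -> [0, 0, 16, 64]  score +0 (running 0)
col 2: [32, 64, 0, 2] -> [0, 32, 64, 2]  score +0 (running 0)
col 3: [4, 2, 0, 2] -> [0, 0, 4, 4]  score +4 (running 4)
Board after move:
 0  0  0  0
 4  0 32  0
 2 16 64  4
64 64  2  4

Answer: 4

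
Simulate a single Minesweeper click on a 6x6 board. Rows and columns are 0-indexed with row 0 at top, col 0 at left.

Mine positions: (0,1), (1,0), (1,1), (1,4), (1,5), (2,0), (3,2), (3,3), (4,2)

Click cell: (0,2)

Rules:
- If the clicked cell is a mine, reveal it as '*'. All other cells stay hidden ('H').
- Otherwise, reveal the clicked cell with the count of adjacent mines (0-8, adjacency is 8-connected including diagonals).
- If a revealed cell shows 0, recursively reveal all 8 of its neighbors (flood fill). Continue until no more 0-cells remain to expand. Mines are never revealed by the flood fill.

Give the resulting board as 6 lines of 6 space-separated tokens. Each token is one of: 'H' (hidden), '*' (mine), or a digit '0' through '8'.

H H 2 H H H
H H H H H H
H H H H H H
H H H H H H
H H H H H H
H H H H H H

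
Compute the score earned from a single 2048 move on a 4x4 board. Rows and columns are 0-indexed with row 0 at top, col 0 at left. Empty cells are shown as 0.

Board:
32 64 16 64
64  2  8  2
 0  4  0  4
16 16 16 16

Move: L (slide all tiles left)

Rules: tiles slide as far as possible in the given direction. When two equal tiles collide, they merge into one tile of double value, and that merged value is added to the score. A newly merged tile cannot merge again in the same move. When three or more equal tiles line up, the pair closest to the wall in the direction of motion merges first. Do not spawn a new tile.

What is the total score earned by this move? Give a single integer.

Slide left:
row 0: [32, 64, 16, 64] -> [32, 64, 16, 64]  score +0 (running 0)
row 1: [64, 2, 8, 2] -> [64, 2, 8, 2]  score +0 (running 0)
row 2: [0, 4, 0, 4] -> [8, 0, 0, 0]  score +8 (running 8)
row 3: [16, 16, 16, 16] -> [32, 32, 0, 0]  score +64 (running 72)
Board after move:
32 64 16 64
64  2  8  2
 8  0  0  0
32 32  0  0

Answer: 72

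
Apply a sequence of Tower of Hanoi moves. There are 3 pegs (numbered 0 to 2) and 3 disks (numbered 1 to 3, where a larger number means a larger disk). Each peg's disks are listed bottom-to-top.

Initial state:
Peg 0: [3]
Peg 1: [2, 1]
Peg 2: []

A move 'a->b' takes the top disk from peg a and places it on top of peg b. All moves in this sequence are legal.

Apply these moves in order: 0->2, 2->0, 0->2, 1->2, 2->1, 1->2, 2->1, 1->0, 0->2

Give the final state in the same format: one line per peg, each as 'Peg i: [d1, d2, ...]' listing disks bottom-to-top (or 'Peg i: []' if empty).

Answer: Peg 0: []
Peg 1: [2]
Peg 2: [3, 1]

Derivation:
After move 1 (0->2):
Peg 0: []
Peg 1: [2, 1]
Peg 2: [3]

After move 2 (2->0):
Peg 0: [3]
Peg 1: [2, 1]
Peg 2: []

After move 3 (0->2):
Peg 0: []
Peg 1: [2, 1]
Peg 2: [3]

After move 4 (1->2):
Peg 0: []
Peg 1: [2]
Peg 2: [3, 1]

After move 5 (2->1):
Peg 0: []
Peg 1: [2, 1]
Peg 2: [3]

After move 6 (1->2):
Peg 0: []
Peg 1: [2]
Peg 2: [3, 1]

After move 7 (2->1):
Peg 0: []
Peg 1: [2, 1]
Peg 2: [3]

After move 8 (1->0):
Peg 0: [1]
Peg 1: [2]
Peg 2: [3]

After move 9 (0->2):
Peg 0: []
Peg 1: [2]
Peg 2: [3, 1]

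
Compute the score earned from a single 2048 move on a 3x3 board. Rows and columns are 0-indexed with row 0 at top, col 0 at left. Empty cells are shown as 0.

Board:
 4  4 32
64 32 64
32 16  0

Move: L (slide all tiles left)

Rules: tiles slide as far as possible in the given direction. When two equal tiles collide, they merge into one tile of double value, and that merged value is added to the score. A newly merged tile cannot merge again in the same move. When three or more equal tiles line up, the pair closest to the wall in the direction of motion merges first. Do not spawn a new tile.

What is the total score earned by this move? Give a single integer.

Answer: 8

Derivation:
Slide left:
row 0: [4, 4, 32] -> [8, 32, 0]  score +8 (running 8)
row 1: [64, 32, 64] -> [64, 32, 64]  score +0 (running 8)
row 2: [32, 16, 0] -> [32, 16, 0]  score +0 (running 8)
Board after move:
 8 32  0
64 32 64
32 16  0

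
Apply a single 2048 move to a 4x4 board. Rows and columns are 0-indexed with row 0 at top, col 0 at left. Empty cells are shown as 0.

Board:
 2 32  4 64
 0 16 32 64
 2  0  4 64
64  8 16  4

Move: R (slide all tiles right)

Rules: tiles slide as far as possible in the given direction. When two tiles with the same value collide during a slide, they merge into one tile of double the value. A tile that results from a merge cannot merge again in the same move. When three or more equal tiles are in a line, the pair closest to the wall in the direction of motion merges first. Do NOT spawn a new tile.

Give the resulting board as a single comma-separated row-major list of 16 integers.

Slide right:
row 0: [2, 32, 4, 64] -> [2, 32, 4, 64]
row 1: [0, 16, 32, 64] -> [0, 16, 32, 64]
row 2: [2, 0, 4, 64] -> [0, 2, 4, 64]
row 3: [64, 8, 16, 4] -> [64, 8, 16, 4]

Answer: 2, 32, 4, 64, 0, 16, 32, 64, 0, 2, 4, 64, 64, 8, 16, 4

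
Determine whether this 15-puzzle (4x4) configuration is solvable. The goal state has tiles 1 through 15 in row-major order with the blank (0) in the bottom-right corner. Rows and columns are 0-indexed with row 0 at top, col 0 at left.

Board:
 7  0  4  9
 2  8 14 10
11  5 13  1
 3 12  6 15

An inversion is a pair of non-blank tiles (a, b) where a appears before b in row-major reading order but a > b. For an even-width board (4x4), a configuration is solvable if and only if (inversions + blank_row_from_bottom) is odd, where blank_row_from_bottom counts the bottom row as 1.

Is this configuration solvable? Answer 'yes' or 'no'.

Answer: yes

Derivation:
Inversions: 43
Blank is in row 0 (0-indexed from top), which is row 4 counting from the bottom (bottom = 1).
43 + 4 = 47, which is odd, so the puzzle is solvable.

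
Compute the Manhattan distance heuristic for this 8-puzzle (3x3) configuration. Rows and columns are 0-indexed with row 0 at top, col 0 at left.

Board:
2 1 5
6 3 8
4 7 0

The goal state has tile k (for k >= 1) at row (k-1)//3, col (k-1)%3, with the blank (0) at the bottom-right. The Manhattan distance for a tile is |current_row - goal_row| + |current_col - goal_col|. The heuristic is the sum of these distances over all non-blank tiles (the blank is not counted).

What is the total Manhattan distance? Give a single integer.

Answer: 12

Derivation:
Tile 2: at (0,0), goal (0,1), distance |0-0|+|0-1| = 1
Tile 1: at (0,1), goal (0,0), distance |0-0|+|1-0| = 1
Tile 5: at (0,2), goal (1,1), distance |0-1|+|2-1| = 2
Tile 6: at (1,0), goal (1,2), distance |1-1|+|0-2| = 2
Tile 3: at (1,1), goal (0,2), distance |1-0|+|1-2| = 2
Tile 8: at (1,2), goal (2,1), distance |1-2|+|2-1| = 2
Tile 4: at (2,0), goal (1,0), distance |2-1|+|0-0| = 1
Tile 7: at (2,1), goal (2,0), distance |2-2|+|1-0| = 1
Sum: 1 + 1 + 2 + 2 + 2 + 2 + 1 + 1 = 12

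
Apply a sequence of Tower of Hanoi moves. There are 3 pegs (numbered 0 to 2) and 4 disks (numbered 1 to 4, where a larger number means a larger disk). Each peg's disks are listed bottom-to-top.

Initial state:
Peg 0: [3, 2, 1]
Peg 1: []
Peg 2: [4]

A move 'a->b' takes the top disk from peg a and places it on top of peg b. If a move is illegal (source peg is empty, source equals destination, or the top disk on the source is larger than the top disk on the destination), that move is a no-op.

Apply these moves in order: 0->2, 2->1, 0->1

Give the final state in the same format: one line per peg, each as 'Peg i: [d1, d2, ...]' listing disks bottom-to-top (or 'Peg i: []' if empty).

Answer: Peg 0: [3, 2]
Peg 1: [1]
Peg 2: [4]

Derivation:
After move 1 (0->2):
Peg 0: [3, 2]
Peg 1: []
Peg 2: [4, 1]

After move 2 (2->1):
Peg 0: [3, 2]
Peg 1: [1]
Peg 2: [4]

After move 3 (0->1):
Peg 0: [3, 2]
Peg 1: [1]
Peg 2: [4]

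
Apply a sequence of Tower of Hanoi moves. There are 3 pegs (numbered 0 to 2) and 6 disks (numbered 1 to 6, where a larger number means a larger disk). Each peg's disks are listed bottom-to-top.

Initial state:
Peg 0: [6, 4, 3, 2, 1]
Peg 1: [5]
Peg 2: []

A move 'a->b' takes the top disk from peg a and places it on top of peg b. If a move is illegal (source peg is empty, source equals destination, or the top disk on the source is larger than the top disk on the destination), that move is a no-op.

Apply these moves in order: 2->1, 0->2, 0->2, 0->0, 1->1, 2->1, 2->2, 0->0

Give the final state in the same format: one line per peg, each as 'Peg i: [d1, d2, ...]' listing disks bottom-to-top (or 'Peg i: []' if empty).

After move 1 (2->1):
Peg 0: [6, 4, 3, 2, 1]
Peg 1: [5]
Peg 2: []

After move 2 (0->2):
Peg 0: [6, 4, 3, 2]
Peg 1: [5]
Peg 2: [1]

After move 3 (0->2):
Peg 0: [6, 4, 3, 2]
Peg 1: [5]
Peg 2: [1]

After move 4 (0->0):
Peg 0: [6, 4, 3, 2]
Peg 1: [5]
Peg 2: [1]

After move 5 (1->1):
Peg 0: [6, 4, 3, 2]
Peg 1: [5]
Peg 2: [1]

After move 6 (2->1):
Peg 0: [6, 4, 3, 2]
Peg 1: [5, 1]
Peg 2: []

After move 7 (2->2):
Peg 0: [6, 4, 3, 2]
Peg 1: [5, 1]
Peg 2: []

After move 8 (0->0):
Peg 0: [6, 4, 3, 2]
Peg 1: [5, 1]
Peg 2: []

Answer: Peg 0: [6, 4, 3, 2]
Peg 1: [5, 1]
Peg 2: []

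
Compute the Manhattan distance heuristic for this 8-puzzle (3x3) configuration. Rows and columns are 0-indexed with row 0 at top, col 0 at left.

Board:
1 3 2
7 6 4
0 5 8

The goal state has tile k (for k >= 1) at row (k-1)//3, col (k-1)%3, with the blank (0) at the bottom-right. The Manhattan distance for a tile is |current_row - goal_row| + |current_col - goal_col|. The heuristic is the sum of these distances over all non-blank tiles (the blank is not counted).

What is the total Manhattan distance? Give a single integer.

Answer: 8

Derivation:
Tile 1: (0,0)->(0,0) = 0
Tile 3: (0,1)->(0,2) = 1
Tile 2: (0,2)->(0,1) = 1
Tile 7: (1,0)->(2,0) = 1
Tile 6: (1,1)->(1,2) = 1
Tile 4: (1,2)->(1,0) = 2
Tile 5: (2,1)->(1,1) = 1
Tile 8: (2,2)->(2,1) = 1
Sum: 0 + 1 + 1 + 1 + 1 + 2 + 1 + 1 = 8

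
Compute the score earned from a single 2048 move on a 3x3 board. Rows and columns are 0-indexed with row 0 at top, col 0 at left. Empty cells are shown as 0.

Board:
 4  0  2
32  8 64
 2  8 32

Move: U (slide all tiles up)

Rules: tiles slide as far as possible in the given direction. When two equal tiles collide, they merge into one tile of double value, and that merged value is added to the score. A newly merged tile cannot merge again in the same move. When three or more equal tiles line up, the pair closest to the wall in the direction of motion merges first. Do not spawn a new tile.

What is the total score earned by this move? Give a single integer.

Slide up:
col 0: [4, 32, 2] -> [4, 32, 2]  score +0 (running 0)
col 1: [0, 8, 8] -> [16, 0, 0]  score +16 (running 16)
col 2: [2, 64, 32] -> [2, 64, 32]  score +0 (running 16)
Board after move:
 4 16  2
32  0 64
 2  0 32

Answer: 16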